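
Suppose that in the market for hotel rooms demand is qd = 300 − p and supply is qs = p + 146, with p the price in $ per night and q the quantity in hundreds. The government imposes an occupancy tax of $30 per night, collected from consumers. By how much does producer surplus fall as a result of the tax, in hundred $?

Producer surplus falls by $3232.5 hundred.

Before the tax: set 300 − p = p + 146 → p* = $77, q* = 223.
With the tax collected from consumers, demand (in seller-price terms) shifts: qd = 300 − (p + 30).
Solving gives q = 208 with consumers paying $92 and producers receiving $62 (the $30 wedge).
ΔPS is the trapezoid between Q = 208 and Q = 223 of height $15: ½ · (223 + 208) · 15 = $3232.5.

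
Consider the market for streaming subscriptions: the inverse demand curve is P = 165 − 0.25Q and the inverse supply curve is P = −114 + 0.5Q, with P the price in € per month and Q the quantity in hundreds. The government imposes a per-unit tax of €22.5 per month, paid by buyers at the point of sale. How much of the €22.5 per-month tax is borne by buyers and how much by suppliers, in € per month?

Rewrite in direct form: Qd = 660 − 4P and Qs = 2P + 228.
Before the tax: set 660 − 4P = 2P + 228 → P* = €72, Q* = 372.
With the tax collected from buyers, demand (in seller-price terms) shifts: Qd = 660 − 4(P + 22.5).
Solving gives Q = 342 with buyers paying €79.5 and suppliers receiving €57 (the €22.5 wedge).
Burden on buyers: €7.5; on suppliers: €15. (They sum to €22.5.)

Buyers bear €7.5 per month; suppliers bear €15 per month.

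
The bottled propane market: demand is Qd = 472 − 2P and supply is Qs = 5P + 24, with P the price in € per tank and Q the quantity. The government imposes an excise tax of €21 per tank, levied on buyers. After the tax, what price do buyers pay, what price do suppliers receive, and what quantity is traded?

Without the tax, 472 − 2P = 5P + 24 gives 7P = 448, so P* = €64 and Q* = 344.
With the tax collected from buyers, demand (in seller-price terms) shifts: Qd = 472 − 2(P + 21).
New equilibrium: buyers pay €79, suppliers receive €58, Q = 314. (Wedge: Pb − Ps = 21.)
The less price-elastic side of the market bears the larger share of a per-unit tax.

Buyers pay €79; suppliers receive €58; quantity = 314.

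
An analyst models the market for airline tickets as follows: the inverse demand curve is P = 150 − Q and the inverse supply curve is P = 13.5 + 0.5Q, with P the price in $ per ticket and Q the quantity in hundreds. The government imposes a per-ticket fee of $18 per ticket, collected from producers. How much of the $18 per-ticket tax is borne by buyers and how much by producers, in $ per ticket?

Inverting to Q(P) form: Qd = 150 − P; Qs = 2P − 27.
Before the tax: set 150 − P = 2P − 27 → P* = $59, Q* = 91.
With the tax collected from producers, supply shifts: Qs = 2(P − 18) − 27.
New equilibrium: buyers pay $71, producers receive $53, Q = 79. (Wedge: Pb − Ps = 18.)
Burden on buyers: $12; on producers: $6. (They sum to $18.)

Buyers bear $12 per ticket; producers bear $6 per ticket.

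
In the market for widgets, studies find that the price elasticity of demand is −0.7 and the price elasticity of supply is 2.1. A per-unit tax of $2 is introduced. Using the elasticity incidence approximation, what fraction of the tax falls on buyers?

Buyers' share ≈ 0.75.

Incidence ratio: buyers' share ≈ εs / (εs + |εd|) = 2.1 / (2.1 + 0.7) = 0.75.
Supply is the more elastic side, so buyers bear the larger share.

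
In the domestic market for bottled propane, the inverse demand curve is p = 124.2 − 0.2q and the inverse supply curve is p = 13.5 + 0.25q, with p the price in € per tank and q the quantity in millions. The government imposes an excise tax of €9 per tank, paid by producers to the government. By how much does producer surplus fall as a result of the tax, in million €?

Producer surplus falls by €1180 million.

Inverting to q(p) form: qd = 621 − 5p; qs = 4p − 54.
Before the tax: set 621 − 5p = 4p − 54 → p* = €75, q* = 246.
With the tax collected from producers, supply shifts: qs = 4(p − 9) − 54.
New equilibrium: consumers pay €79, producers receive €70, q = 226. (Wedge: pb − ps = 9.)
ΔPS is the trapezoid between Q = 226 and Q = 246 of height €5: ½ · (246 + 226) · 5 = €1180.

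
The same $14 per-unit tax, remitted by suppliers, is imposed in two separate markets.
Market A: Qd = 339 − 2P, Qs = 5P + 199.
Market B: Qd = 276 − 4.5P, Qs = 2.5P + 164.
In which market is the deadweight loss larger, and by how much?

Market A: pre-tax P* = $20, Q* = 299; post-tax Q = 279; deadweight loss = $140.
Market B: pre-tax P* = $16, Q* = 204; post-tax Q = 181.5; deadweight loss = $157.5.
Difference: $140 vs $157.5 → market B is larger by $17.5.

Market B, by $17.5.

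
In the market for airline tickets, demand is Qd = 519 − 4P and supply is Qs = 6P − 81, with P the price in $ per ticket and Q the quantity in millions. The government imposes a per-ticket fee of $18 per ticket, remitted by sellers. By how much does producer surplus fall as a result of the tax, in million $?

Producer surplus falls by $1853.28 million.

Before the tax: set 519 − 4P = 6P − 81 → P* = $60, Q* = 279.
With the tax collected from sellers, supply shifts: Qs = 6(P − 18) − 81.
New equilibrium: consumers pay $70.8, sellers receive $52.8, Q = 235.8. (Wedge: Pb − Ps = 18.)
ΔPS is the trapezoid between Q = 235.8 and Q = 279 of height $7.2: ½ · (279 + 235.8) · 7.2 = $1853.28.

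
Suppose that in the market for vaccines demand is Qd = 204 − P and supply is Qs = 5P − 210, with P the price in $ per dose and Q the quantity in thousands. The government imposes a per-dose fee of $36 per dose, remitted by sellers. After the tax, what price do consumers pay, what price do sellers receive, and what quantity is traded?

Without the tax, 204 − P = 5P − 210 gives 6P = 414, so P* = $69 and Q* = 135.
With the tax collected from sellers, supply shifts: Qs = 5(P − 36) − 210.
New equilibrium: consumers pay $99, sellers receive $63, Q = 105. (Wedge: Pb − Ps = 36.)
The less price-elastic side of the market bears the larger share of a per-unit tax.

Consumers pay $99; sellers receive $63; quantity = 105.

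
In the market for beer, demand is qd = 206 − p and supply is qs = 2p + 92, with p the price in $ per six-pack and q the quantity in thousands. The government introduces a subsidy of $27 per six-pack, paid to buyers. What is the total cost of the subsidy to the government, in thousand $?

Before the subsidy: set 206 − p = 2p + 92 → p* = $38, q* = 168.
With a per-unit subsidy paid to buyers, each effectively pays p − 27, so demand becomes qd = 206 − (p − 27).
Solving gives q = 186 with buyers paying $20 and producers receiving $47 (the $27 wedge).
Outlay = t · Q = 27 · 186 = $5022.

Government outlay = $5022 thousand.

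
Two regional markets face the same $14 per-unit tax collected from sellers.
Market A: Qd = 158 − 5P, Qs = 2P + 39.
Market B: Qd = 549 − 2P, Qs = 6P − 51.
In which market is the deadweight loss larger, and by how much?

Market B, by $7.

Market A: pre-tax P* = $17, Q* = 73; post-tax Q = 53; deadweight loss = $140.
Market B: pre-tax P* = $75, Q* = 399; post-tax Q = 378; deadweight loss = $147.
Difference: $140 vs $147 → market B is larger by $7.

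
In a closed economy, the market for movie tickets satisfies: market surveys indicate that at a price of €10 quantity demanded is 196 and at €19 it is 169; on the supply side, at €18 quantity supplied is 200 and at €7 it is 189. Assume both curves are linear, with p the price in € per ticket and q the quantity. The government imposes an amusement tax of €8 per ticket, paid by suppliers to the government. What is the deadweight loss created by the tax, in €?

Deadweight loss = €24.

Demand slope: (169 − 196)/(19 − 10) = -3, so qd = 226 − 3p.
Supply slope: (189 − 200)/(7 − 18) = 1, so qs = p + 182.
Before the tax: set 226 − 3p = p + 182 → p* = €11, q* = 193.
With the tax collected from suppliers, supply shifts: qs = (p − 8) + 182.
New equilibrium: buyers pay €13, suppliers receive €5, q = 187. (Wedge: pb − ps = 8.)
Quantity falls by |ΔQ| = |193 − 187| = 6.
DWL = ½ · t · |ΔQ| = ½ · 8 · 6 = €24.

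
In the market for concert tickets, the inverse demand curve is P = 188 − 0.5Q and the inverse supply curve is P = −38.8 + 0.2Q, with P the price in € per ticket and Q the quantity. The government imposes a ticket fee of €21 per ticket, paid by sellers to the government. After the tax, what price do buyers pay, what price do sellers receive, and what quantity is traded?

Rewrite in direct form: Qd = 376 − 2P and Qs = 5P + 194.
Before the tax: set 376 − 2P = 5P + 194 → P* = €26, Q* = 324.
With the tax collected from sellers, supply shifts: Qs = 5(P − 21) + 194.
New equilibrium: buyers pay €41, sellers receive €20, Q = 294. (Wedge: Pb − Ps = 21.)

Buyers pay €41; sellers receive €20; quantity = 294.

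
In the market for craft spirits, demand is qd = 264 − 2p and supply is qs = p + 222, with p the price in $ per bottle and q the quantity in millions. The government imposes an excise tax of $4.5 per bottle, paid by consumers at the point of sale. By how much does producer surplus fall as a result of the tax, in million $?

Producer surplus falls by $703.5 million.

Without the tax, 264 − 2p = p + 222 gives 3p = 42, so p* = $14 and q* = 236.
With the tax collected from consumers, demand (in seller-price terms) shifts: qd = 264 − 2(p + 4.5).
New equilibrium: consumers pay $15.5, suppliers receive $11, q = 233. (Wedge: pb − ps = 4.5.)
ΔPS is the trapezoid between Q = 233 and Q = 236 of height $3: ½ · (236 + 233) · 3 = $703.5.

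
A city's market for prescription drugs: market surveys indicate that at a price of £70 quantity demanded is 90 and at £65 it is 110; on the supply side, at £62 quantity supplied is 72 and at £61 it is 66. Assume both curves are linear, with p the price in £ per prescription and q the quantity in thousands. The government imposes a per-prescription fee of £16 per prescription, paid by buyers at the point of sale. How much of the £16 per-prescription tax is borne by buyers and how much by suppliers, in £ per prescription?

Buyers bear £9.6 per prescription; suppliers bear £6.4 per prescription.

Demand slope: (110 − 90)/(65 − 70) = -4, so qd = 370 − 4p.
Supply slope: (66 − 72)/(61 − 62) = 6, so qs = 6p − 300.
Before the tax: set 370 − 4p = 6p − 300 → p* = £67, q* = 102.
With the tax collected from buyers, demand (in seller-price terms) shifts: qd = 370 − 4(p + 16).
Solving gives q = 63.6 with buyers paying £76.6 and suppliers receiving £60.6 (the £16 wedge).
Burden on buyers: £9.6; on suppliers: £6.4. (They sum to £16.)
The less price-elastic side of the market bears the larger share of a per-unit tax.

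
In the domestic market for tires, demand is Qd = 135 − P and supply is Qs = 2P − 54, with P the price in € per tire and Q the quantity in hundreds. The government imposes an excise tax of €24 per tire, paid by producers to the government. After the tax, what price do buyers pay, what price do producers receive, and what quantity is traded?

Before the tax: set 135 − P = 2P − 54 → P* = €63, Q* = 72.
With the tax collected from producers, supply shifts: Qs = 2(P − 24) − 54.
Solving gives Q = 56 with buyers paying €79 and producers receiving €55 (the €24 wedge).

Buyers pay €79; producers receive €55; quantity = 56.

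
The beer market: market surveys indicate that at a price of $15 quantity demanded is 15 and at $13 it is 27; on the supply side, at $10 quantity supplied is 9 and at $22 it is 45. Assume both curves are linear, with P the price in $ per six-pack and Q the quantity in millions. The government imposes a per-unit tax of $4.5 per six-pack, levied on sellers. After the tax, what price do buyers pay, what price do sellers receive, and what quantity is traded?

Buyers pay $15.5; sellers receive $11; quantity = 12.

Demand slope: (27 − 15)/(13 − 15) = -6, so Qd = 105 − 6P.
Supply slope: (45 − 9)/(22 − 10) = 3, so Qs = 3P − 21.
Without the tax, 105 − 6P = 3P − 21 gives 9P = 126, so P* = $14 and Q* = 21.
With the tax collected from sellers, supply shifts: Qs = 3(P − 4.5) − 21.
Solving gives Q = 12 with buyers paying $15.5 and sellers receiving $11 (the $4.5 wedge).
The less price-elastic side of the market bears the larger share of a per-unit tax.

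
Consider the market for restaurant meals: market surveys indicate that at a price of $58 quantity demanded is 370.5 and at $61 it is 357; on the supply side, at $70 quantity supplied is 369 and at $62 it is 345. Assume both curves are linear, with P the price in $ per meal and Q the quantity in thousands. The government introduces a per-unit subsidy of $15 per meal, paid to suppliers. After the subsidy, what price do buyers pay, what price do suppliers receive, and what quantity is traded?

Buyers pay $57; suppliers receive $72; quantity = 375.

Demand slope: (357 − 370.5)/(61 − 58) = -4.5, so Qd = 631.5 − 4.5P.
Supply slope: (345 − 369)/(62 − 70) = 3, so Qs = 3P + 159.
Before the subsidy: set 631.5 − 4.5P = 3P + 159 → P* = $63, Q* = 348.
With a per-unit subsidy paid to suppliers, each receives P + 15 per unit sold, so supply becomes Qs = 3(P + 15) + 159.
Solving gives Q = 375 with buyers paying $57 and suppliers receiving $72 (the $15 wedge).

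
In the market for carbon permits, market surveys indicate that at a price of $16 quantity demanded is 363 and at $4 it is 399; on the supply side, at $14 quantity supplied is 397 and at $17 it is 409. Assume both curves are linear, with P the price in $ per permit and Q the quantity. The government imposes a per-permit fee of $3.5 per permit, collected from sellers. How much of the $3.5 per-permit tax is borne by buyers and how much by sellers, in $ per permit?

Demand slope: (399 − 363)/(4 − 16) = -3, so Qd = 411 − 3P.
Supply slope: (409 − 397)/(17 − 14) = 4, so Qs = 4P + 341.
Without the tax, 411 − 3P = 4P + 341 gives 7P = 70, so P* = $10 and Q* = 381.
With the tax collected from sellers, supply shifts: Qs = 4(P − 3.5) + 341.
New equilibrium: buyers pay $12, sellers receive $8.5, Q = 375. (Wedge: Pb − Ps = 3.5.)
Burden on buyers: $2; on sellers: $1.5. (They sum to $3.5.)

Buyers bear $2 per permit; sellers bear $1.5 per permit.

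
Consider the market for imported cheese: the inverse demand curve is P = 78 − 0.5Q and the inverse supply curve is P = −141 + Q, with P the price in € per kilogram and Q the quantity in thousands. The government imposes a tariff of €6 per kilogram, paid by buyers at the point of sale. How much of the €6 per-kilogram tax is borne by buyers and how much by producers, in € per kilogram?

Inverting to Q(P) form: Qd = 156 − 2P; Qs = P + 141.
Without the tax, 156 − 2P = P + 141 gives 3P = 15, so P* = €5 and Q* = 146.
With the tax collected from buyers, demand (in seller-price terms) shifts: Qd = 156 − 2(P + 6).
New equilibrium: buyers pay €7, producers receive €1, Q = 142. (Wedge: Pb − Ps = 6.)
Burden on buyers: €2; on producers: €4. (They sum to €6.)

Buyers bear €2 per kilogram; producers bear €4 per kilogram.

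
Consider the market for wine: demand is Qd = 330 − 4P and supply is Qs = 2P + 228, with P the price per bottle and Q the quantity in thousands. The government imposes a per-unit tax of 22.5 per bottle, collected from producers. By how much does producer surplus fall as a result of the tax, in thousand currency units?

Without the tax, 330 − 4P = 2P + 228 gives 6P = 102, so P* = 17 and Q* = 262.
With the tax collected from producers, supply shifts: Qs = 2(P − 22.5) + 228.
New equilibrium: buyers pay 24.5, producers receive 2, Q = 232. (Wedge: Pb − Ps = 22.5.)
ΔPS is the trapezoid between Q = 232 and Q = 262 of height 15: ½ · (262 + 232) · 15 = 3705.

Producer surplus falls by 3705 thousand.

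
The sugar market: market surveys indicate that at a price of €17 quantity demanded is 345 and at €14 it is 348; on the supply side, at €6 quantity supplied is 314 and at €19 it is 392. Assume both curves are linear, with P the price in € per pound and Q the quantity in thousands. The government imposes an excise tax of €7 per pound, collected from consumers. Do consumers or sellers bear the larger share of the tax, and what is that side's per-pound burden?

Consumers bear the larger share: €6 per pound.

Demand slope: (348 − 345)/(14 − 17) = -1, so Qd = 362 − P.
Supply slope: (392 − 314)/(19 − 6) = 6, so Qs = 6P + 278.
Before the tax: set 362 − P = 6P + 278 → P* = €12, Q* = 350.
With the tax collected from consumers, demand (in seller-price terms) shifts: Qd = 362 − (P + 7).
New equilibrium: consumers pay €18, sellers receive €11, Q = 344. (Wedge: Pb − Ps = 7.)
Per-pound burden: consumers €6, sellers €1.
Consumers take the larger share because demand is less price-elastic here (demand slope 1 vs supply slope 6).
The less price-elastic side of the market bears the larger share of a per-unit tax.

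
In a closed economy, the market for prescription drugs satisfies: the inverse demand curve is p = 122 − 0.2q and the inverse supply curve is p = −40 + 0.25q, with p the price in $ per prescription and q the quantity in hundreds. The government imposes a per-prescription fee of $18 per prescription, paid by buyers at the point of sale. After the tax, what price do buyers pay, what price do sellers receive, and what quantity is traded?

Buyers pay $58; sellers receive $40; quantity = 320.

Inverting to q(p) form: qd = 610 − 5p; qs = 4p + 160.
Before the tax: set 610 − 5p = 4p + 160 → p* = $50, q* = 360.
With the tax collected from buyers, demand (in seller-price terms) shifts: qd = 610 − 5(p + 18).
New equilibrium: buyers pay $58, sellers receive $40, q = 320. (Wedge: pb − ps = 18.)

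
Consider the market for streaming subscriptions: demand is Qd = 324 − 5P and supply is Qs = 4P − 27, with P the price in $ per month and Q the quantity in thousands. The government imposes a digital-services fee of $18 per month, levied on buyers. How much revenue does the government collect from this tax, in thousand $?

Before the tax: set 324 − 5P = 4P − 27 → P* = $39, Q* = 129.
With the tax collected from buyers, demand (in seller-price terms) shifts: Qd = 324 − 5(P + 18).
Solving gives Q = 89 with buyers paying $47 and suppliers receiving $29 (the $18 wedge).
Revenue = t · Q = 18 · 89 = $1602.

Tax revenue = $1602 thousand.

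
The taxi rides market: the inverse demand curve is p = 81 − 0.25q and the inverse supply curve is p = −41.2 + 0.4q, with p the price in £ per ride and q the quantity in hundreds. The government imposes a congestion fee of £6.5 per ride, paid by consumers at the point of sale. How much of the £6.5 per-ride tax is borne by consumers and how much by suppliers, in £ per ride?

Consumers bear £2.5 per ride; suppliers bear £4 per ride.

Rewrite in direct form: qd = 324 − 4p and qs = 2.5p + 103.
Before the tax: set 324 − 4p = 2.5p + 103 → p* = £34, q* = 188.
With the tax collected from consumers, demand (in seller-price terms) shifts: qd = 324 − 4(p + 6.5).
Solving gives q = 178 with consumers paying £36.5 and suppliers receiving £30 (the £6.5 wedge).
Burden on consumers: £2.5; on suppliers: £4. (They sum to £6.5.)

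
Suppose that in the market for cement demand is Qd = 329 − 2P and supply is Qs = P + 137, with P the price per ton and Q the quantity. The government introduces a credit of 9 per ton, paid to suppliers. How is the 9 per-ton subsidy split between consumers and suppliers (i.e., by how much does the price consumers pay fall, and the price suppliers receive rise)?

Without the subsidy, 329 − 2P = P + 137 gives 3P = 192, so P* = 64 and Q* = 201.
With a per-unit subsidy paid to suppliers, each receives P + 9 per unit sold, so supply becomes Qs = (P + 9) + 137.
Solving gives Q = 207 with consumers paying 61 and suppliers receiving 70 (the 9 wedge).
Gain to consumers: 3; to suppliers: 6. (They sum to 9.)

Consumers gain 3 per ton; suppliers gain 6 per ton.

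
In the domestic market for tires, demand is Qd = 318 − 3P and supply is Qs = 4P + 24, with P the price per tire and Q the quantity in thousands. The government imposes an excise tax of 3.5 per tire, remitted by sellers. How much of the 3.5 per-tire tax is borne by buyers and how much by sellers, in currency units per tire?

Before the tax: set 318 − 3P = 4P + 24 → P* = 42, Q* = 192.
With the tax collected from sellers, supply shifts: Qs = 4(P − 3.5) + 24.
Solving gives Q = 186 with buyers paying 44 and sellers receiving 40.5 (the 3.5 wedge).
Burden on buyers: 2; on sellers: 1.5. (They sum to 3.5.)

Buyers bear 2 per tire; sellers bear 1.5 per tire.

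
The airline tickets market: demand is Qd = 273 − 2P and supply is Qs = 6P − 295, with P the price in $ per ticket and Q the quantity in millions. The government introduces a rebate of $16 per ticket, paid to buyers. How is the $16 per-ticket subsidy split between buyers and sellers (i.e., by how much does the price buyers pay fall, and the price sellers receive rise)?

Without the subsidy, 273 − 2P = 6P − 295 gives 8P = 568, so P* = $71 and Q* = 131.
With a per-unit subsidy paid to buyers, each effectively pays P − 16, so demand becomes Qd = 273 − 2(P − 16).
New equilibrium: buyers pay $59, sellers receive $75, Q = 155. (Wedge: Pb − Ps = −16.)
Gain to buyers: $12; to sellers: $4. (They sum to $16.)

Buyers gain $12 per ticket; sellers gain $4 per ticket.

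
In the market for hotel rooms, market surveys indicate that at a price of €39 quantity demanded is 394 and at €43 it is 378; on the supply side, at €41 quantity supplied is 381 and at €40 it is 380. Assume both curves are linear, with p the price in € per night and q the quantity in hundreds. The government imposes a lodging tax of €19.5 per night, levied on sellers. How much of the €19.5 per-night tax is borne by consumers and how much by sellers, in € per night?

Demand slope: (378 − 394)/(43 − 39) = -4, so qd = 550 − 4p.
Supply slope: (380 − 381)/(40 − 41) = 1, so qs = p + 340.
Before the tax: set 550 − 4p = p + 340 → p* = €42, q* = 382.
With the tax collected from sellers, supply shifts: qs = (p − 19.5) + 340.
New equilibrium: consumers pay €45.9, sellers receive €26.4, q = 366.4. (Wedge: pb − ps = 19.5.)
Burden on consumers: €3.9; on sellers: €15.6. (They sum to €19.5.)
The less price-elastic side of the market bears the larger share of a per-unit tax.

Consumers bear €3.9 per night; sellers bear €15.6 per night.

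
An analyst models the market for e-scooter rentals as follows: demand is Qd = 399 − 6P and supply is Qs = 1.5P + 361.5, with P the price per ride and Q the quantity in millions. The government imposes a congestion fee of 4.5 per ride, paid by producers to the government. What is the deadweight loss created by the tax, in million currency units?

Deadweight loss = 12.15 million.

Without the tax, 399 − 6P = 1.5P + 361.5 gives 7.5P = 37.5, so P* = 5 and Q* = 369.
With the tax collected from producers, supply shifts: Qs = 1.5(P − 4.5) + 361.5.
Solving gives Q = 363.6 with consumers paying 5.9 and producers receiving 1.4 (the 4.5 wedge).
Quantity falls by |ΔQ| = |369 − 363.6| = 5.4.
DWL = ½ · t · |ΔQ| = ½ · 4.5 · 5.4 = 12.15.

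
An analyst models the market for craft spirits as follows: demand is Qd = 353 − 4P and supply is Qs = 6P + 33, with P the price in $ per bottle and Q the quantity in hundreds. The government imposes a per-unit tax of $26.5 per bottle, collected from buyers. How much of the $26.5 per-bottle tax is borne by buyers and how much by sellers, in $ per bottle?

Buyers bear $15.9 per bottle; sellers bear $10.6 per bottle.

Without the tax, 353 − 4P = 6P + 33 gives 10P = 320, so P* = $32 and Q* = 225.
With the tax collected from buyers, demand (in seller-price terms) shifts: Qd = 353 − 4(P + 26.5).
Solving gives Q = 161.4 with buyers paying $47.9 and sellers receiving $21.4 (the $26.5 wedge).
Burden on buyers: $15.9; on sellers: $10.6. (They sum to $26.5.)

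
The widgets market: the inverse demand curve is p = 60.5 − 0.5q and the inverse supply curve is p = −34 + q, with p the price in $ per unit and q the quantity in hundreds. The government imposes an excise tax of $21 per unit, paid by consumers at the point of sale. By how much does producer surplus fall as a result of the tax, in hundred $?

Inverting to q(p) form: qd = 121 − 2p; qs = p + 34.
Before the tax: set 121 − 2p = p + 34 → p* = $29, q* = 63.
With the tax collected from consumers, demand (in seller-price terms) shifts: qd = 121 − 2(p + 21).
Solving gives q = 49 with consumers paying $36 and sellers receiving $15 (the $21 wedge).
ΔPS is the trapezoid between Q = 49 and Q = 63 of height $14: ½ · (63 + 49) · 14 = $784.

Producer surplus falls by $784 hundred.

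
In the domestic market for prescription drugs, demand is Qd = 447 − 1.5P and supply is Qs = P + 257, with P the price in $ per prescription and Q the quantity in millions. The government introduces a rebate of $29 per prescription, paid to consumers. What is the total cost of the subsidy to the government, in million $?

Before the subsidy: set 447 − 1.5P = P + 257 → P* = $76, Q* = 333.
With a per-unit subsidy paid to consumers, each effectively pays P − 29, so demand becomes Qd = 447 − 1.5(P − 29).
Solving gives Q = 350.4 with consumers paying $64.4 and sellers receiving $93.4 (the $29 wedge).
Outlay = t · Q = 29 · 350.4 = $10161.6.

Government outlay = $10161.6 million.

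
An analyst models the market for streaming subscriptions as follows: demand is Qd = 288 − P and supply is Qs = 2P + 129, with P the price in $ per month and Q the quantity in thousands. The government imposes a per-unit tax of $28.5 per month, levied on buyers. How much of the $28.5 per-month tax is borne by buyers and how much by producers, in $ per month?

Without the tax, 288 − P = 2P + 129 gives 3P = 159, so P* = $53 and Q* = 235.
With the tax collected from buyers, demand (in seller-price terms) shifts: Qd = 288 − (P + 28.5).
New equilibrium: buyers pay $72, producers receive $43.5, Q = 216. (Wedge: Pb − Ps = 28.5.)
Burden on buyers: $19; on producers: $9.5. (They sum to $28.5.)

Buyers bear $19 per month; producers bear $9.5 per month.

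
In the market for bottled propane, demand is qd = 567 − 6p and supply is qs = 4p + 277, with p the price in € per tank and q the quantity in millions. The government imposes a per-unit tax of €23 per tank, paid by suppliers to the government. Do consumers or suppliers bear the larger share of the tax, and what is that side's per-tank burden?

Before the tax: set 567 − 6p = 4p + 277 → p* = €29, q* = 393.
With the tax collected from suppliers, supply shifts: qs = 4(p − 23) + 277.
Solving gives q = 337.8 with consumers paying €38.2 and suppliers receiving €15.2 (the €23 wedge).
Per-tank burden: consumers €9.2, suppliers €13.8.
Suppliers take the larger share because supply is less price-elastic here (demand slope 6 vs supply slope 4).
The less price-elastic side of the market bears the larger share of a per-unit tax.

Suppliers bear the larger share: €13.8 per tank.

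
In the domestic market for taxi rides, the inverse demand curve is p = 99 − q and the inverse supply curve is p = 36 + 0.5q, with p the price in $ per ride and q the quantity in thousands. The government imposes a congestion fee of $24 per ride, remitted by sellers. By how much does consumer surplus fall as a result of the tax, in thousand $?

Consumer surplus falls by $544 thousand.

Inverting to q(p) form: qd = 99 − p; qs = 2p − 72.
Without the tax, 99 − p = 2p − 72 gives 3p = 171, so p* = $57 and q* = 42.
With the tax collected from sellers, supply shifts: qs = 2(p − 24) − 72.
Solving gives q = 26 with consumers paying $73 and sellers receiving $49 (the $24 wedge).
ΔCS is the trapezoid between Q = 26 and Q = 42 of height $16: ½ · (42 + 26) · 16 = $544.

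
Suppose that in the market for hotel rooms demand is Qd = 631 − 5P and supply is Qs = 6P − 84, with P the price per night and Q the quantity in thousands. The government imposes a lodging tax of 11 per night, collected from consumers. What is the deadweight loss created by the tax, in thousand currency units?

Deadweight loss = 165 thousand.

Without the tax, 631 − 5P = 6P − 84 gives 11P = 715, so P* = 65 and Q* = 306.
With the tax collected from consumers, demand (in seller-price terms) shifts: Qd = 631 − 5(P + 11).
Solving gives Q = 276 with consumers paying 71 and producers receiving 60 (the 11 wedge).
Quantity falls by |ΔQ| = |306 − 276| = 30.
DWL = ½ · t · |ΔQ| = ½ · 11 · 30 = 165.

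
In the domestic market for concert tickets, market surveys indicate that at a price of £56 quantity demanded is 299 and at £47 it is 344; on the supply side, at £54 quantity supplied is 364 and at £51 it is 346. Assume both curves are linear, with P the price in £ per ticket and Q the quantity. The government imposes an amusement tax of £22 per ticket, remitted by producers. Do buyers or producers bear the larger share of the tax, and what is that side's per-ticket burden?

Demand slope: (344 − 299)/(47 − 56) = -5, so Qd = 579 − 5P.
Supply slope: (346 − 364)/(51 − 54) = 6, so Qs = 6P + 40.
Without the tax, 579 − 5P = 6P + 40 gives 11P = 539, so P* = £49 and Q* = 334.
With the tax collected from producers, supply shifts: Qs = 6(P − 22) + 40.
New equilibrium: buyers pay £61, producers receive £39, Q = 274. (Wedge: Pb − Ps = 22.)
Per-ticket burden: buyers £12, producers £10.
Buyers take the larger share because demand is less price-elastic here (demand slope 5 vs supply slope 6).

Buyers bear the larger share: £12 per ticket.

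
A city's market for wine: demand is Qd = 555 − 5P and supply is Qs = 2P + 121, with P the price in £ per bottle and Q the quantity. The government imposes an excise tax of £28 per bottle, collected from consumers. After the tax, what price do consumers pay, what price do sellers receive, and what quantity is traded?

Consumers pay £70; sellers receive £42; quantity = 205.

Without the tax, 555 − 5P = 2P + 121 gives 7P = 434, so P* = £62 and Q* = 245.
With the tax collected from consumers, demand (in seller-price terms) shifts: Qd = 555 − 5(P + 28).
Solving gives Q = 205 with consumers paying £70 and sellers receiving £42 (the £28 wedge).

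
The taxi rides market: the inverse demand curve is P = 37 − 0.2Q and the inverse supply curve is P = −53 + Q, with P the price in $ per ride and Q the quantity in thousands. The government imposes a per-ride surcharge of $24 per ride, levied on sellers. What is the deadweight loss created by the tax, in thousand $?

Deadweight loss = $240 thousand.

Rewrite in direct form: Qd = 185 − 5P and Qs = P + 53.
Without the tax, 185 − 5P = P + 53 gives 6P = 132, so P* = $22 and Q* = 75.
With the tax collected from sellers, supply shifts: Qs = (P − 24) + 53.
New equilibrium: buyers pay $26, sellers receive $2, Q = 55. (Wedge: Pb − Ps = 24.)
Quantity falls by |ΔQ| = |75 − 55| = 20.
DWL = ½ · t · |ΔQ| = ½ · 24 · 20 = $240.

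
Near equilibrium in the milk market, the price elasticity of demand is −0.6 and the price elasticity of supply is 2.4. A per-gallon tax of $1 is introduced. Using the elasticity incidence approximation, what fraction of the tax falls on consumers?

Incidence ratio: consumers' share ≈ εs / (εs + |εd|) = 2.4 / (2.4 + 0.6) = 0.8.
Supply is the more elastic side, so consumers bear the larger share.

Consumers' share ≈ 0.8.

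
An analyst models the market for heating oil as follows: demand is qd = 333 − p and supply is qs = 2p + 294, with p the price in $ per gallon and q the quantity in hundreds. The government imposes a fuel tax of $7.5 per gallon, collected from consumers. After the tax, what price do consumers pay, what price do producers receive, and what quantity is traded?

Before the tax: set 333 − p = 2p + 294 → p* = $13, q* = 320.
With the tax collected from consumers, demand (in seller-price terms) shifts: qd = 333 − (p + 7.5).
Solving gives q = 315 with consumers paying $18 and producers receiving $10.5 (the $7.5 wedge).

Consumers pay $18; producers receive $10.5; quantity = 315.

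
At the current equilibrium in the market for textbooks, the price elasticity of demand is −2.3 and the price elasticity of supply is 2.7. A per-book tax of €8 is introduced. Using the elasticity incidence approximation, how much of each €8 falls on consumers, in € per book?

Incidence ratio: consumers' share ≈ εs / (εs + |εd|) = 2.7 / (2.7 + 2.3) = 0.54.
So consumers bear ≈ 0.54 × €8 = €4.32; sellers bear €3.68.

Consumers bear ≈ €4.32 per book.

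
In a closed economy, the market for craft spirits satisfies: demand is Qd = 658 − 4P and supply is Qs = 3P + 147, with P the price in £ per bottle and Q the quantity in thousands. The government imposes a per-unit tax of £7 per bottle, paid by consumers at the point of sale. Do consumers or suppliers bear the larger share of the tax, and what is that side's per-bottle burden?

Suppliers bear the larger share: £4 per bottle.

Before the tax: set 658 − 4P = 3P + 147 → P* = £73, Q* = 366.
With the tax collected from consumers, demand (in seller-price terms) shifts: Qd = 658 − 4(P + 7).
Solving gives Q = 354 with consumers paying £76 and suppliers receiving £69 (the £7 wedge).
Per-bottle burden: consumers £3, suppliers £4.
Suppliers take the larger share because supply is less price-elastic here (demand slope 4 vs supply slope 3).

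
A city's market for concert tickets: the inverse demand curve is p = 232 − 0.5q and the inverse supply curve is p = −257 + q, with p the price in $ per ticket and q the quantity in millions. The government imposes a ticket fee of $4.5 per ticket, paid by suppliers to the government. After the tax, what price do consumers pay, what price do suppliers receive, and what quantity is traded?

Inverting to q(p) form: qd = 464 − 2p; qs = p + 257.
Without the tax, 464 − 2p = p + 257 gives 3p = 207, so p* = $69 and q* = 326.
With the tax collected from suppliers, supply shifts: qs = (p − 4.5) + 257.
New equilibrium: consumers pay $70.5, suppliers receive $66, q = 323. (Wedge: pb − ps = 4.5.)

Consumers pay $70.5; suppliers receive $66; quantity = 323.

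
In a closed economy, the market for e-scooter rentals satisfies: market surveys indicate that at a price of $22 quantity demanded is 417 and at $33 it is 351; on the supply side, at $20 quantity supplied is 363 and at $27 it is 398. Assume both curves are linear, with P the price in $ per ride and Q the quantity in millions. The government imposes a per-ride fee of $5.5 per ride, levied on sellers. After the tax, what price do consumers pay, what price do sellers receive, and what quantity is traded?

Demand slope: (351 − 417)/(33 − 22) = -6, so Qd = 549 − 6P.
Supply slope: (398 − 363)/(27 − 20) = 5, so Qs = 5P + 263.
Without the tax, 549 − 6P = 5P + 263 gives 11P = 286, so P* = $26 and Q* = 393.
With the tax collected from sellers, supply shifts: Qs = 5(P − 5.5) + 263.
New equilibrium: consumers pay $28.5, sellers receive $23, Q = 378. (Wedge: Pb − Ps = 5.5.)

Consumers pay $28.5; sellers receive $23; quantity = 378.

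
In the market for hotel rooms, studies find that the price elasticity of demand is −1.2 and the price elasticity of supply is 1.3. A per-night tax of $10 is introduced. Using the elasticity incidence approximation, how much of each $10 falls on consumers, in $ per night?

Consumers bear ≈ $5.2 per night.

Incidence ratio: consumers' share ≈ εs / (εs + |εd|) = 1.3 / (1.3 + 1.2) = 0.52.
So consumers bear ≈ 0.52 × $10 = $5.2; suppliers bear $4.8.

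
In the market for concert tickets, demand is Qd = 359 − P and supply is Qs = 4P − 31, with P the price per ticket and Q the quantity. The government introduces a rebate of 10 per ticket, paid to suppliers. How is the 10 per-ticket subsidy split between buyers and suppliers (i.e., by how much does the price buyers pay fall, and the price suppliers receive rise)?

Buyers gain 8 per ticket; suppliers gain 2 per ticket.

Before the subsidy: set 359 − P = 4P − 31 → P* = 78, Q* = 281.
With a per-unit subsidy paid to suppliers, each receives P + 10 per unit sold, so supply becomes Qs = 4(P + 10) − 31.
New equilibrium: buyers pay 70, suppliers receive 80, Q = 289. (Wedge: Pb − Ps = −10.)
Gain to buyers: 8; to suppliers: 2. (They sum to 10.)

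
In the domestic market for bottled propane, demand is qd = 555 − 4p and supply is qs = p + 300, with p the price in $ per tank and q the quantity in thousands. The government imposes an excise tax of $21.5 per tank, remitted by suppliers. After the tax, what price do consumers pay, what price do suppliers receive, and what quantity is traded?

Without the tax, 555 − 4p = p + 300 gives 5p = 255, so p* = $51 and q* = 351.
With the tax collected from suppliers, supply shifts: qs = (p − 21.5) + 300.
Solving gives q = 333.8 with consumers paying $55.3 and suppliers receiving $33.8 (the $21.5 wedge).
The less price-elastic side of the market bears the larger share of a per-unit tax.

Consumers pay $55.3; suppliers receive $33.8; quantity = 333.8.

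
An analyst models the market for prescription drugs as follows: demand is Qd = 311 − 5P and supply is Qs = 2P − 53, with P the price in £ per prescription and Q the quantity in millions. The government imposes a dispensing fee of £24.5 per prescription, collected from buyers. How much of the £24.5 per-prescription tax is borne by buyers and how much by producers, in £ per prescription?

Before the tax: set 311 − 5P = 2P − 53 → P* = £52, Q* = 51.
With the tax collected from buyers, demand (in seller-price terms) shifts: Qd = 311 − 5(P + 24.5).
New equilibrium: buyers pay £59, producers receive £34.5, Q = 16. (Wedge: Pb − Ps = 24.5.)
Burden on buyers: £7; on producers: £17.5. (They sum to £24.5.)

Buyers bear £7 per prescription; producers bear £17.5 per prescription.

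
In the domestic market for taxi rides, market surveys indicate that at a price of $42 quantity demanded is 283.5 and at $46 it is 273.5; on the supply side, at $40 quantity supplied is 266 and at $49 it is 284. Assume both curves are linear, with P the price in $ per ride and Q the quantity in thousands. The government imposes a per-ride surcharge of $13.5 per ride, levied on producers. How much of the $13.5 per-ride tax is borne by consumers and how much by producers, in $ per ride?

Demand slope: (273.5 − 283.5)/(46 − 42) = -2.5, so Qd = 388.5 − 2.5P.
Supply slope: (284 − 266)/(49 − 40) = 2, so Qs = 2P + 186.
Without the tax, 388.5 − 2.5P = 2P + 186 gives 4.5P = 202.5, so P* = $45 and Q* = 276.
With the tax collected from producers, supply shifts: Qs = 2(P − 13.5) + 186.
New equilibrium: consumers pay $51, producers receive $37.5, Q = 261. (Wedge: Pb − Ps = 13.5.)
Burden on consumers: $6; on producers: $7.5. (They sum to $13.5.)
The less price-elastic side of the market bears the larger share of a per-unit tax.

Consumers bear $6 per ride; producers bear $7.5 per ride.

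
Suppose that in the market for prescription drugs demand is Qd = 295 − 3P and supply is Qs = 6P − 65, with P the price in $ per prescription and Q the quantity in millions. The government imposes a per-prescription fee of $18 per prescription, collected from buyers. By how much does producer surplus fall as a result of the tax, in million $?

Before the tax: set 295 − 3P = 6P − 65 → P* = $40, Q* = 175.
With the tax collected from buyers, demand (in seller-price terms) shifts: Qd = 295 − 3(P + 18).
Solving gives Q = 139 with buyers paying $52 and producers receiving $34 (the $18 wedge).
ΔPS is the trapezoid between Q = 139 and Q = 175 of height $6: ½ · (175 + 139) · 6 = $942.

Producer surplus falls by $942 million.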